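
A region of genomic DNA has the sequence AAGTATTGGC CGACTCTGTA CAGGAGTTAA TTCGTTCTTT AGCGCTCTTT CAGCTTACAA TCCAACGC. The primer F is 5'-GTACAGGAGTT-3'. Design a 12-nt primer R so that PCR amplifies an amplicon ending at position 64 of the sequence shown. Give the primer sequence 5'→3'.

5'-TGGATTGTAAGC-3'

The forward primer binds at positions 18–28; the product's 3' end on the top strand is position 64.
The reverse primer anneals to the top strand over positions 53–64, i.e. to GCTTACAATCCA.
Its sequence written 5'→3' is the reverse complement: TGGATTGTAAGC.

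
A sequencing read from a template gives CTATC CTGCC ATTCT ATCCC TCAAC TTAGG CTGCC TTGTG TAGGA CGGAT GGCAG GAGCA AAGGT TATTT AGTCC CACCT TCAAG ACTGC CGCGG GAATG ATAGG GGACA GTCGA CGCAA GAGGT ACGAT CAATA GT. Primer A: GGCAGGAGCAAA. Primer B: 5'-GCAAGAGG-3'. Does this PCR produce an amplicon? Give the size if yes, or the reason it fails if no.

Primer A (GGCAGGAGCAAA) matches the top strand at positions 51–62 (3' end points downstream).
Primer B (GCAAGAGG) also matches the top strand directly, at positions 117–124 — its reverse complement CCTCTTGC is not present.
Both primers anneal to the bottom strand with 3' ends pointing the same way, so neither can prime synthesis back toward the other.

No product — both primers anneal to the same strand and extend in the same direction.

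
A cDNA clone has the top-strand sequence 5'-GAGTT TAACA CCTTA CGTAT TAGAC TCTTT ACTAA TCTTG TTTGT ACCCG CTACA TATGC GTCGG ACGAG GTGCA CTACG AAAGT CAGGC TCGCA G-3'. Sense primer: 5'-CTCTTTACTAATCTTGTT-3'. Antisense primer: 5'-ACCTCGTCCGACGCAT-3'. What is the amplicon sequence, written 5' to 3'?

5'-CTCTTTACTAATCTTGTTTGTACCCGCTACATATGCGTCGGACGAGGT-3'

Scanning the template, CTCTTTACTAATCTTGTT occurs at positions 25–42; this primer anneals to the bottom strand there with its 3' end pointing downstream.
Taking the reverse complement of ACCTCGTCCGACGCAT gives ATGCGTCGGACGAGGT, found at positions 57–72 on the template; the primer anneals here to the top strand with its 3' end pointing upstream.
The product is the template from position 25 through 72 (48 bp).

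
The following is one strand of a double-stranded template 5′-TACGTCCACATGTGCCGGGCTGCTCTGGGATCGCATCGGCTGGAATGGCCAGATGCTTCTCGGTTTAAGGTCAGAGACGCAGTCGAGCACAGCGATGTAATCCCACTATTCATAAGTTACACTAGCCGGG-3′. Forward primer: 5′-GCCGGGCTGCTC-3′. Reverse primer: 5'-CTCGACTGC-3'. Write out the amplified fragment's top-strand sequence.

5'-GCCGGGCTGCTCTGGGATCGCATCGGCTGGAATGGCCAGATGCTTCTCGGTTTAAGGTCAGAGACGCAGTCGAG-3'

The forward primer matches the template at positions 14–25.
The reverse primer's reverse complement is GCAGTCGAG, which matches the template at positions 79–87.
The product is the template from position 14 through 87 (74 bp).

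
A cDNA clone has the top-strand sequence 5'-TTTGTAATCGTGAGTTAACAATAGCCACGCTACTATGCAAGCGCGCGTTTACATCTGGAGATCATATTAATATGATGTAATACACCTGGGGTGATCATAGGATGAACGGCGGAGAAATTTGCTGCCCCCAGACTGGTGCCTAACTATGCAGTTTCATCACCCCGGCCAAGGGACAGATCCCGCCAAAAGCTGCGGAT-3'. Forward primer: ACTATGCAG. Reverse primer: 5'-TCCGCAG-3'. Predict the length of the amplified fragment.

54 bp

Forward primer ACTATGCAG is found on the top strand at positions 143–151.
Taking the reverse complement of TCCGCAG gives CTGCGGA, found at positions 190–196 on the template; the primer anneals here to the top strand with its 3' end pointing upstream.
The product runs from position 143 to position 196, so its length is 196 − 143 + 1 = 54 bp.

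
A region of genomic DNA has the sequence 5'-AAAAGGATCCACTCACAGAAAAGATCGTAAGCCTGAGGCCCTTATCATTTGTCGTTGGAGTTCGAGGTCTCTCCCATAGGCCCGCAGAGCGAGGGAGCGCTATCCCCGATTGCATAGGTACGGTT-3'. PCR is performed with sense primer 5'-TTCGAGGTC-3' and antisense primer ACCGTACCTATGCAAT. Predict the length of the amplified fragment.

Scanning the template, TTCGAGGTC occurs at positions 61–69; this primer anneals to the bottom strand there with its 3' end pointing downstream.
The reverse primer's reverse complement is ATTGCATAGGTACGGT, which matches the template at positions 109–124.
Amplicon spans positions 61–124: 64 bp.

64 bp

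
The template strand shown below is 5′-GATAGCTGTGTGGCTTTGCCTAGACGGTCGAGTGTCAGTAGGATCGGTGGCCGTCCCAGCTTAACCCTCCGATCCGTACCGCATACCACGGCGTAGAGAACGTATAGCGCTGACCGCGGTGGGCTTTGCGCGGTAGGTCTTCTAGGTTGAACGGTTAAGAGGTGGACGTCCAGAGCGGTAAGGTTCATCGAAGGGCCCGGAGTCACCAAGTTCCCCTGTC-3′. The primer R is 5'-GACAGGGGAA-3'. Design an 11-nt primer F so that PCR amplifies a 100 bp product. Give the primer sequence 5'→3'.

The reverse primer's reverse complement TTCCCCTGTC matches the template at positions 211–220, so the product ends at position 220.
A 100 bp product then starts at position 220 − 100 + 1 = 121.
The forward primer is identical to the top strand there: GGGCTTTGCGC.

5'-GGGCTTTGCGC-3'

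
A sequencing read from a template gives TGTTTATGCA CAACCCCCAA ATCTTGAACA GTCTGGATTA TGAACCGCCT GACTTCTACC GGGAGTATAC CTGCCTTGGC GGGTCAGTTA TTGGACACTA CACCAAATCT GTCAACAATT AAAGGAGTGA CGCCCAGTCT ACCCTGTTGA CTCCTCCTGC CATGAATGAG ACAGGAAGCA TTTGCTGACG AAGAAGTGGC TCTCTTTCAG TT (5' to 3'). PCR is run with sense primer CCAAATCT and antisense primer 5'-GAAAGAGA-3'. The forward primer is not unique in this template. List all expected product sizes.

192 bp, 106 bp

The forward primer CCAAATCT matches the top strand at positions 17–24, 103–110.
The reverse primer's reverse complement is TCTCTTTC, matching at positions 201–208.
Each forward site pairs with the reverse site to give a product ending at position 208: sizes 192, 106 bp.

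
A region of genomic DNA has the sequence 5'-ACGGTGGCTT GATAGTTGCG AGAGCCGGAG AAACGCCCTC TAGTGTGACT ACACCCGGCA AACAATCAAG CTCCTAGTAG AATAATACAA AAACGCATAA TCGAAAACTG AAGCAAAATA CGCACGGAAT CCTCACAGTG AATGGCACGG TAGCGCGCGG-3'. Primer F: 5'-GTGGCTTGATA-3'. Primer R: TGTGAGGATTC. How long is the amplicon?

134 bp

The forward primer matches the template at positions 4–14.
Taking the reverse complement of TGTGAGGATTC gives GAATCCTCACA, found at positions 127–137 on the template; the primer anneals here to the top strand with its 3' end pointing upstream.
Amplicon spans positions 4–137: 134 bp.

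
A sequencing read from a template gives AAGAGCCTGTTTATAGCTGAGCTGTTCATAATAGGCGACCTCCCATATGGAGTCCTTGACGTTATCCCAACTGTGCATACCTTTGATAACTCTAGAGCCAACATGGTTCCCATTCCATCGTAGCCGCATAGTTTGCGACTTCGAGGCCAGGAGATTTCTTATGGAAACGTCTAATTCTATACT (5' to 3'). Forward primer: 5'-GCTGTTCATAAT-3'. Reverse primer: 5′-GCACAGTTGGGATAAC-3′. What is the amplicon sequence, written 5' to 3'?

Scanning the template, GCTGTTCATAAT occurs at positions 21–32; this primer anneals to the bottom strand there with its 3' end pointing downstream.
The reverse primer's reverse complement is GTTATCCCAACTGTGC, which matches the template at positions 61–76.
The product is the template from position 21 through 76 (56 bp).

5'-GCTGTTCATAATAGGCGACCTCCCATATGGAGTCCTTGACGTTATCCCAACTGTGC-3'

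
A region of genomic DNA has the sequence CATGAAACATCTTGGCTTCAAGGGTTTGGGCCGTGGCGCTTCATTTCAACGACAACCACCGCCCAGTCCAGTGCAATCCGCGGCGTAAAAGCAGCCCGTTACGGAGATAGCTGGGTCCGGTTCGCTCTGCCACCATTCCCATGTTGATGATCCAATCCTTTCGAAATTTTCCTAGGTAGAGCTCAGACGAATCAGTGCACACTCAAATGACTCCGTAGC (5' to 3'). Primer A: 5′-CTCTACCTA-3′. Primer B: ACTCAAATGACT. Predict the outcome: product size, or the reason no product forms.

Primer A (CTCTACCTA) has reverse complement TAGGTAGAG, which matches the top strand at positions 173–181; primer A anneals to the top strand there with its 3' end pointing upstream toward position 173.
Primer B (ACTCAAATGACT) matches the top strand directly at positions 201–212; it anneals to the bottom strand with its 3' end pointing downstream toward position 212.
The 3' ends diverge (primer A extends toward position 1, primer B toward position 219), so the primers never converge on a shared product.

No product — the primers' 3' ends point away from each other.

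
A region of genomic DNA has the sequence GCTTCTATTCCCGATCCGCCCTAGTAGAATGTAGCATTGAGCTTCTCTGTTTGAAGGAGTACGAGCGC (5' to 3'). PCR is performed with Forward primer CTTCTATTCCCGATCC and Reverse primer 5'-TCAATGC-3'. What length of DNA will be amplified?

Forward primer CTTCTATTCCCGATCC is found on the top strand at positions 2–17.
Reverse complement of the reverse primer: GCATTGA. This occurs on the top strand at positions 34–40.
Amplicon spans positions 2–40: 39 bp.

39 bp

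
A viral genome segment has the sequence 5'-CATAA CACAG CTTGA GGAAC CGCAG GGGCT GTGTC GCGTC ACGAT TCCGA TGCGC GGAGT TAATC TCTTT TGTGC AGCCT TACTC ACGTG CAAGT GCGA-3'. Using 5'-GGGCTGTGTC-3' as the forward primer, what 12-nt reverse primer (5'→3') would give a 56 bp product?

The forward primer binds at positions 26–35, so a 56 bp product ends at position 26 + 56 − 1 = 81.
The reverse primer anneals to the top strand over positions 70–81, i.e. to TTGTGCAGCCTT.
Its sequence written 5'→3' is the reverse complement: AAGGCTGCACAA.

5'-AAGGCTGCACAA-3'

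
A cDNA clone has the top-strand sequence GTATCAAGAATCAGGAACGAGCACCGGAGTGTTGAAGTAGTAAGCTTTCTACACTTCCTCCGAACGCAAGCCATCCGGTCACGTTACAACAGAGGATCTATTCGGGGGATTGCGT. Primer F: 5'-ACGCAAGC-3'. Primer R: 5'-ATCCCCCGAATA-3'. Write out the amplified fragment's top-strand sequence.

The forward primer matches the template at positions 64–71.
Reverse complement of the reverse primer: TATTCGGGGGAT. This occurs on the top strand at positions 99–110.
The product is the template from position 64 through 110 (47 bp).

5'-ACGCAAGCCATCCGGTCACGTTACAACAGAGGATCTATTCGGGGGAT-3'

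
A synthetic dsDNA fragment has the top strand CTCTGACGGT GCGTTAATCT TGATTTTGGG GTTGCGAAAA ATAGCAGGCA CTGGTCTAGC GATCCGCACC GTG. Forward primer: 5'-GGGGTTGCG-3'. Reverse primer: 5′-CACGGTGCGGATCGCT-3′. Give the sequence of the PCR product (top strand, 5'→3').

Forward primer GGGGTTGCG is found on the top strand at positions 28–36.
Taking the reverse complement of CACGGTGCGGATCGCT gives AGCGATCCGCACCGTG, found at positions 58–73 on the template; the primer anneals here to the top strand with its 3' end pointing upstream.
The product is the template from position 28 through 73 (46 bp).

5'-GGGGTTGCGAAAAATAGCAGGCACTGGTCTAGCGATCCGCACCGTG-3'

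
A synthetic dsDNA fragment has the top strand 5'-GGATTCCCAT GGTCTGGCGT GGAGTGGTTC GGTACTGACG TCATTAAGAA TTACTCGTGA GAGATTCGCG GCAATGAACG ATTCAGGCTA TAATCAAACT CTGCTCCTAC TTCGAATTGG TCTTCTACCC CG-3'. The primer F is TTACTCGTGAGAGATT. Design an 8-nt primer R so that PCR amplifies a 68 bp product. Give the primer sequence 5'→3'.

5'-AATTCGAA-3'

The forward primer binds at positions 51–66, so a 68 bp product ends at position 51 + 68 − 1 = 118.
The reverse primer anneals to the top strand over positions 111–118, i.e. to TTCGAATT.
Its sequence written 5'→3' is the reverse complement: AATTCGAA.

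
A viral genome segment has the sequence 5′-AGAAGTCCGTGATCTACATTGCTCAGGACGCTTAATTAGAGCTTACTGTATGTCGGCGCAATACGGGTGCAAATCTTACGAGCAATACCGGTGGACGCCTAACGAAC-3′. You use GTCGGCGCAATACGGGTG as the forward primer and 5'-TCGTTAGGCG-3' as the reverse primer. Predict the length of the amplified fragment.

54 bp

Forward primer GTCGGCGCAATACGGGTG is found on the top strand at positions 52–69.
Taking the reverse complement of TCGTTAGGCG gives CGCCTAACGA, found at positions 96–105 on the template; the primer anneals here to the top strand with its 3' end pointing upstream.
Product length = (reverse-primer end) − (forward-primer start) + 1 = 105 − 52 + 1 = 54 bp.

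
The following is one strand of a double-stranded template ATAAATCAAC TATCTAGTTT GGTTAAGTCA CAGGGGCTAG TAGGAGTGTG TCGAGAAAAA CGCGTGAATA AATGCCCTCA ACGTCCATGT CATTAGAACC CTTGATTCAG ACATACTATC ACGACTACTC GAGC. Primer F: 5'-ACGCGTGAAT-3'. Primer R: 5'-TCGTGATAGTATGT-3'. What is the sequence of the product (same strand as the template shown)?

The forward primer matches the template at positions 60–69.
Reverse complement of the reverse primer: ACATACTATCACGA. This occurs on the top strand at positions 111–124.
The product is the template from position 60 through 124 (65 bp).

5'-ACGCGTGAATAAATGCCCTCAACGTCCATGTCATTAGAACCCTTGATTCAGACATACTATCACGA-3'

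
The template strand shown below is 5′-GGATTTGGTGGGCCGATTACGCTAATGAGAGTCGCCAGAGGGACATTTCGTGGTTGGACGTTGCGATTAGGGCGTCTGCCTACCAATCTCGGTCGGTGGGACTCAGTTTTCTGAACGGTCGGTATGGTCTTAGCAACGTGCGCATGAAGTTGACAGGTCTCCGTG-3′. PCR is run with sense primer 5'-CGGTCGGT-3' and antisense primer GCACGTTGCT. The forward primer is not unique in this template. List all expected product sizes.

52 bp, 26 bp

The forward primer CGGTCGGT matches the top strand at positions 90–97, 116–123.
The reverse primer's reverse complement is AGCAACGTGC, matching at positions 132–141.
Each forward site pairs with the reverse site to give a product ending at position 141: sizes 52, 26 bp.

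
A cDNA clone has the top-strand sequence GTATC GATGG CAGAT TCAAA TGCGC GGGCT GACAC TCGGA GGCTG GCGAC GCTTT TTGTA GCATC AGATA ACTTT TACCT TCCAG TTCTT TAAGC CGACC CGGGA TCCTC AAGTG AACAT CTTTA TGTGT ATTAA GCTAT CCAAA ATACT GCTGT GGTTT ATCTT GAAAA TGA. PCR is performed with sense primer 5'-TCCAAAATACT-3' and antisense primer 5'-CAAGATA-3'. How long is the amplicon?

Forward primer TCCAAAATACT is found on the top strand at positions 140–150.
Taking the reverse complement of CAAGATA gives TATCTTG, found at positions 160–166 on the template; the primer anneals here to the top strand with its 3' end pointing upstream.
Product length = (reverse-primer end) − (forward-primer start) + 1 = 166 − 140 + 1 = 27 bp.

27 bp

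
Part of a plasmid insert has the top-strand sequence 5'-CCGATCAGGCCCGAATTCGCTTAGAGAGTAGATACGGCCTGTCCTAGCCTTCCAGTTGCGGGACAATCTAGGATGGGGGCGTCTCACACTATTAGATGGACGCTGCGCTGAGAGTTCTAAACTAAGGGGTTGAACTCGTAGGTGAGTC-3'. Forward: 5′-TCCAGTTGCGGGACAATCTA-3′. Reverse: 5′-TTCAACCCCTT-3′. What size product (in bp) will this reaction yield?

The forward primer matches the template at positions 51–70.
Taking the reverse complement of TTCAACCCCTT gives AAGGGGTTGAA, found at positions 124–134 on the template; the primer anneals here to the top strand with its 3' end pointing upstream.
The product runs from position 51 to position 134, so its length is 134 − 51 + 1 = 84 bp.

84 bp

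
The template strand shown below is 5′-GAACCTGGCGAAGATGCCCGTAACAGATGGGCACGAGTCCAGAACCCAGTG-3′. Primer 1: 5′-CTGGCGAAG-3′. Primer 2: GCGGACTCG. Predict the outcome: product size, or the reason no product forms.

Primer 2 (GCGGACTCG) does not match the top strand, and its reverse complement CGAGTCCGC does not match either.
With no annealing site for primer 2, no amplification occurs.

No product — primer 2 has no binding site in the template.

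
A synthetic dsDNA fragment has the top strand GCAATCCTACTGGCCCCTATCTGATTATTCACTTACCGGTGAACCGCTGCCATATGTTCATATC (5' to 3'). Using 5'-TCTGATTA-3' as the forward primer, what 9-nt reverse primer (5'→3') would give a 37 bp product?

The forward primer binds at positions 20–27, so a 37 bp product ends at position 20 + 37 − 1 = 56.
The reverse primer anneals to the top strand over positions 48–56, i.e. to TGCCATATG.
Its sequence written 5'→3' is the reverse complement: CATATGGCA.

5'-CATATGGCA-3'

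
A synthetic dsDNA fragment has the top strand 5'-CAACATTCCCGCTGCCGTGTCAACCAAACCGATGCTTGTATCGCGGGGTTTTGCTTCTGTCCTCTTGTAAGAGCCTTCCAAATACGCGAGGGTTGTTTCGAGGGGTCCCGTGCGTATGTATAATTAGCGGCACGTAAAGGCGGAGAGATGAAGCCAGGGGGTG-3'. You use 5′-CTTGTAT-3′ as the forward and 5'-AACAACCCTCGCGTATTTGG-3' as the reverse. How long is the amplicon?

Scanning the template, CTTGTAT occurs at positions 35–41; this primer anneals to the bottom strand there with its 3' end pointing downstream.
The reverse primer's reverse complement is CCAAATACGCGAGGGTTGTT, which matches the template at positions 78–97.
Amplicon spans positions 35–97: 63 bp.

63 bp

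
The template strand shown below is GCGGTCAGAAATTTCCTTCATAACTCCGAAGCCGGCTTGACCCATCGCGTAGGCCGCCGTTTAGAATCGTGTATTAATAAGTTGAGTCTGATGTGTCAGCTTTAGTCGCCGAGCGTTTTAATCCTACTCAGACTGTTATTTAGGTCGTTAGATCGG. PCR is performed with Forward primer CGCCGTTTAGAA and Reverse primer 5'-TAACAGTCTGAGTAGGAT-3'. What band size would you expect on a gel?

Forward primer CGCCGTTTAGAA is found on the top strand at positions 55–66.
The reverse primer's reverse complement is ATCCTACTCAGACTGTTA, which matches the template at positions 121–138.
The product runs from position 55 to position 138, so its length is 138 − 55 + 1 = 84 bp.

84 bp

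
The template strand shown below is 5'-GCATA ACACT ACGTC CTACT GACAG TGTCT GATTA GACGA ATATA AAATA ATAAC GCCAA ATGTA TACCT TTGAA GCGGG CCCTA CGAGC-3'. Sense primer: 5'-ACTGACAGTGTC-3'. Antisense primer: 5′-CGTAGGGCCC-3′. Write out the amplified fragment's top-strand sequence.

5'-ACTGACAGTGTCTGATTAGACGAATATAAAATAATAACGCCAAATGTATACCTTTGAAGCGGGCCCTACG-3'

The forward primer matches the template at positions 18–29.
The reverse primer's reverse complement is GGGCCCTACG, which matches the template at positions 78–87.
The product is the template from position 18 through 87 (70 bp).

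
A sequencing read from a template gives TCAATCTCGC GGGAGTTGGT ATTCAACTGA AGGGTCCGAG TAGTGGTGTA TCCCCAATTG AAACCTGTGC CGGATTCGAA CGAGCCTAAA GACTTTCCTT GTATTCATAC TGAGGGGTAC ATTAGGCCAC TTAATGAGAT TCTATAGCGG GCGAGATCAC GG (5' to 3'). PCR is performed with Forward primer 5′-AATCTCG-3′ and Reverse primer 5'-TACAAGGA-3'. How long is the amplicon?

The forward primer matches the template at positions 3–9.
Reverse complement of the reverse primer: TCCTTGTA. This occurs on the top strand at positions 96–103.
The product runs from position 3 to position 103, so its length is 103 − 3 + 1 = 101 bp.

101 bp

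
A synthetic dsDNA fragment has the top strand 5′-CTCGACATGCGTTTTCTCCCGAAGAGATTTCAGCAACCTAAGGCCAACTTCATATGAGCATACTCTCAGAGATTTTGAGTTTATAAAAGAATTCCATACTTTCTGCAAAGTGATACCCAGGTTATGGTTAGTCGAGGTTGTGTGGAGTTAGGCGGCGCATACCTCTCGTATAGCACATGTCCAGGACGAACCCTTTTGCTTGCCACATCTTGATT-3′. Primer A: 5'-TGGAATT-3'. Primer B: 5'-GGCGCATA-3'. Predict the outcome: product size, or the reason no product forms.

No product — the primers' 3' ends point away from each other.

Primer A (TGGAATT) has reverse complement AATTCCA, which matches the top strand at positions 90–96; primer A anneals to the top strand there with its 3' end pointing upstream toward position 90.
Primer B (GGCGCATA) matches the top strand directly at positions 154–161; it anneals to the bottom strand with its 3' end pointing downstream toward position 161.
The 3' ends diverge (primer A extends toward position 1, primer B toward position 215), so the primers never converge on a shared product.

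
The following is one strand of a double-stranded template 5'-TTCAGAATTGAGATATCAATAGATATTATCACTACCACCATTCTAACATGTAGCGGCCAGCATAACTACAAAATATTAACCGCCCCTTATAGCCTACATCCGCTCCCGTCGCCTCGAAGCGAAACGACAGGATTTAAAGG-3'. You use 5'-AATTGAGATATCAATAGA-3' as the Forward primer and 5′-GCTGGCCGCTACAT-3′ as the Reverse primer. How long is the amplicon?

56 bp

Scanning the template, AATTGAGATATCAATAGA occurs at positions 6–23; this primer anneals to the bottom strand there with its 3' end pointing downstream.
Taking the reverse complement of GCTGGCCGCTACAT gives ATGTAGCGGCCAGC, found at positions 48–61 on the template; the primer anneals here to the top strand with its 3' end pointing upstream.
Product length = (reverse-primer end) − (forward-primer start) + 1 = 61 − 6 + 1 = 56 bp.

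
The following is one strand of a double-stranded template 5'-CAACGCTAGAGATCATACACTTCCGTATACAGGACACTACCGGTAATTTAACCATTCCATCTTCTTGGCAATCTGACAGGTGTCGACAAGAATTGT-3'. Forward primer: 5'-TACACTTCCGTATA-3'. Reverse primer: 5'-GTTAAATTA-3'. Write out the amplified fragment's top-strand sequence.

The forward primer matches the template at positions 16–29.
The reverse primer's reverse complement is TAATTTAAC, which matches the template at positions 44–52.
The product is the template from position 16 through 52 (37 bp).

5'-TACACTTCCGTATACAGGACACTACCGGTAATTTAAC-3'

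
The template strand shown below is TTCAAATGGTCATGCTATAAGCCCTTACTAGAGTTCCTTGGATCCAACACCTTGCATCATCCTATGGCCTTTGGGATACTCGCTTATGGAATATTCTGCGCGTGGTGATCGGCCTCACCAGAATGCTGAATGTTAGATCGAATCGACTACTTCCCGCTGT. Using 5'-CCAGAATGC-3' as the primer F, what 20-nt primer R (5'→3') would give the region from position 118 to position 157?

5'-GCGGGAAGTAGTCGATTCGA-3'

The product's 3' end on the top strand is position 157.
The reverse primer anneals to the top strand over positions 138–157, i.e. to TCGAATCGACTACTTCCCGC.
Its sequence written 5'→3' is the reverse complement: GCGGGAAGTAGTCGATTCGA.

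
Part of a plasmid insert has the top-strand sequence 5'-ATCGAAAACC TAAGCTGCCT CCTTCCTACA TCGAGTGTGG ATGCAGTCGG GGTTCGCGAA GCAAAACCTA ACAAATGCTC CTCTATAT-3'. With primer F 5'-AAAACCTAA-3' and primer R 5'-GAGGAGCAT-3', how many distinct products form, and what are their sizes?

The forward primer AAAACCTAA matches the top strand at positions 5–13, 63–71.
The reverse primer's reverse complement is ATGCTCCTC, matching at positions 75–83.
Each forward site pairs with the reverse site to give a product ending at position 83: sizes 79, 21 bp.

Two products: 79 bp, 21 bp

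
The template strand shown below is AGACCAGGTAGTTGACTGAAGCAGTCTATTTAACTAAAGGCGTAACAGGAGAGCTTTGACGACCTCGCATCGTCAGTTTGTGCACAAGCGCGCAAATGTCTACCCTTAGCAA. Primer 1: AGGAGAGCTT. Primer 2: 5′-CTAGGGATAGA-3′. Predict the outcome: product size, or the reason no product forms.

No product — primer 2 has no binding site in the template.

Primer 2 (CTAGGGATAGA) does not match the top strand, and its reverse complement TCTATCCCTAG does not match either.
With no annealing site for primer 2, no amplification occurs.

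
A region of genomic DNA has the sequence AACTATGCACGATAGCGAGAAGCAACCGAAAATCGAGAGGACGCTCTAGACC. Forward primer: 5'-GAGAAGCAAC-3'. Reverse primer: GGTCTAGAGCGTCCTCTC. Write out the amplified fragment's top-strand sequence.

5'-GAGAAGCAACCGAAAATCGAGAGGACGCTCTAGACC-3'

The forward primer matches the template at positions 17–26.
The reverse primer's reverse complement is GAGAGGACGCTCTAGACC, which matches the template at positions 35–52.
The product is the template from position 17 through 52 (36 bp).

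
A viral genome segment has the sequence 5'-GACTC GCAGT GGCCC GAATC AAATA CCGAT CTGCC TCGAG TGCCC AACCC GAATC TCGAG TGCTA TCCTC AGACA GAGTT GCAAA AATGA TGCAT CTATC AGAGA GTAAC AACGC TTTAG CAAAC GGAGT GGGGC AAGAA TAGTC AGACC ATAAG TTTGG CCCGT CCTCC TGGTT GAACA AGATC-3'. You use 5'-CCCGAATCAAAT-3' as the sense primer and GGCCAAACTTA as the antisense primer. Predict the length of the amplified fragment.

Forward primer CCCGAATCAAAT is found on the top strand at positions 13–24.
Reverse complement of the reverse primer: TAAGTTTGGCC. This occurs on the top strand at positions 152–162.
The product runs from position 13 to position 162, so its length is 162 − 13 + 1 = 150 bp.

150 bp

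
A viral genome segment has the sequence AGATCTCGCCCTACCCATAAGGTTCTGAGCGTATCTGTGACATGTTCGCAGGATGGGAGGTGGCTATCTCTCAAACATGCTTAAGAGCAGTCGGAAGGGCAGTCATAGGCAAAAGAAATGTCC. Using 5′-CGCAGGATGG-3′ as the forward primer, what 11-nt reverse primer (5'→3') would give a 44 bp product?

The forward primer binds at positions 47–56, so a 44 bp product ends at position 47 + 44 − 1 = 90.
The reverse primer anneals to the top strand over positions 80–90, i.e. to CTTAAGAGCAG.
Its sequence written 5'→3' is the reverse complement: CTGCTCTTAAG.

5'-CTGCTCTTAAG-3'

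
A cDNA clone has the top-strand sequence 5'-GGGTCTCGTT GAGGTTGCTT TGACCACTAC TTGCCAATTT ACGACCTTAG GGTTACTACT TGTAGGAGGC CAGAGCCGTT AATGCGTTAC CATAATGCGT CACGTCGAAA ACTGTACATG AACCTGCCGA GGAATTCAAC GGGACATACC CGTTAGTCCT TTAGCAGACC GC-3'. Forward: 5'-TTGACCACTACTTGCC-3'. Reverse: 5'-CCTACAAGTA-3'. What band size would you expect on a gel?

47 bp

Forward primer TTGACCACTACTTGCC is found on the top strand at positions 20–35.
Reverse complement of the reverse primer: TACTTGTAGG. This occurs on the top strand at positions 57–66.
Amplicon spans positions 20–66: 47 bp.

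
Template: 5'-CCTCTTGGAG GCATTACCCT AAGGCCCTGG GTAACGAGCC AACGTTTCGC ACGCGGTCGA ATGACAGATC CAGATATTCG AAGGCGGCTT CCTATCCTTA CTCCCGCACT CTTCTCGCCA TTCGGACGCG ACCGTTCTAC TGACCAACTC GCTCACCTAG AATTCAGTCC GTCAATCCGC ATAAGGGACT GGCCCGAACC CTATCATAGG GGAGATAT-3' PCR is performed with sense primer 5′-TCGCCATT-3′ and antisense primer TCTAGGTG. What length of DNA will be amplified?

47 bp

Scanning the template, TCGCCATT occurs at positions 115–122; this primer anneals to the bottom strand there with its 3' end pointing downstream.
Reverse complement of the reverse primer: CACCTAGA. This occurs on the top strand at positions 154–161.
Amplicon spans positions 115–161: 47 bp.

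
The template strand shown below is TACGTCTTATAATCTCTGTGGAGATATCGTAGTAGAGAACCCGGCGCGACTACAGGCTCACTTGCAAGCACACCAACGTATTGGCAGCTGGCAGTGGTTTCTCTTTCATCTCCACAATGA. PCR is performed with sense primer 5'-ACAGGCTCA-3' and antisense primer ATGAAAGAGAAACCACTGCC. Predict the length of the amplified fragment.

58 bp

Forward primer ACAGGCTCA is found on the top strand at positions 52–60.
Reverse complement of the reverse primer: GGCAGTGGTTTCTCTTTCAT. This occurs on the top strand at positions 90–109.
Amplicon spans positions 52–109: 58 bp.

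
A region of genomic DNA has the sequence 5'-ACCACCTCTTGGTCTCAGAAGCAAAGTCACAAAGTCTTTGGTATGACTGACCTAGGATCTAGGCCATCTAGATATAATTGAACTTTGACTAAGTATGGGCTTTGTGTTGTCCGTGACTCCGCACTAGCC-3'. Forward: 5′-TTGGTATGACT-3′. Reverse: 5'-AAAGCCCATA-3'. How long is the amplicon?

66 bp

Scanning the template, TTGGTATGACT occurs at positions 38–48; this primer anneals to the bottom strand there with its 3' end pointing downstream.
The reverse primer's reverse complement is TATGGGCTTT, which matches the template at positions 94–103.
The product runs from position 38 to position 103, so its length is 103 − 38 + 1 = 66 bp.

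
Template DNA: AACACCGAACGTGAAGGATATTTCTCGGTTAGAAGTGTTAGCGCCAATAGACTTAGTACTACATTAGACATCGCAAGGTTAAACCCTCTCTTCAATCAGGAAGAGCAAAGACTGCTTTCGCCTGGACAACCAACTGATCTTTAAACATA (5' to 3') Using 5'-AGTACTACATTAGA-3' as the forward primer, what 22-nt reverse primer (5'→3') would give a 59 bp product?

The forward primer binds at positions 55–68, so a 59 bp product ends at position 55 + 59 − 1 = 113.
The reverse primer anneals to the top strand over positions 92–113, i.e. to TCAATCAGGAAGAGCAAAGACT.
Its sequence written 5'→3' is the reverse complement: AGTCTTTGCTCTTCCTGATTGA.

5'-AGTCTTTGCTCTTCCTGATTGA-3'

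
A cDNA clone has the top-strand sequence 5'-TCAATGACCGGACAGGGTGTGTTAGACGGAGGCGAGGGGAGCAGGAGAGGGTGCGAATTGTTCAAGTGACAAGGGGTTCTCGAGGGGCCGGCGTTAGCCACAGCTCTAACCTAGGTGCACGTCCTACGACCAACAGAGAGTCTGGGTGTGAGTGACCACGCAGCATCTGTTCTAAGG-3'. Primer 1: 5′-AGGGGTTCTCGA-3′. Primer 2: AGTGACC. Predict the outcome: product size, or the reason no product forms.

No product — both primers anneal to the same strand and extend in the same direction.

Primer 1 (AGGGGTTCTCGA) matches the top strand at positions 72–83 (3' end points downstream).
Primer 2 (AGTGACC) also matches the top strand directly, at positions 151–157 — its reverse complement GGTCACT is not present.
Both primers anneal to the bottom strand with 3' ends pointing the same way, so neither can prime synthesis back toward the other.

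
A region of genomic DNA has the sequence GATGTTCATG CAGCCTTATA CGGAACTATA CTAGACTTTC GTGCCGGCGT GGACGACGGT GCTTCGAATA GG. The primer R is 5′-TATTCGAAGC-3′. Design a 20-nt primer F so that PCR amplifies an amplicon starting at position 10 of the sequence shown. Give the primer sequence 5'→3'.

5'-GCAGCCTTATACGGAACTAT-3'

The reverse primer's reverse complement GCTTCGAATA matches the template at positions 61–70; the product starts at position 10.
The forward primer is identical to the top strand over positions 10–29: GCAGCCTTATACGGAACTAT.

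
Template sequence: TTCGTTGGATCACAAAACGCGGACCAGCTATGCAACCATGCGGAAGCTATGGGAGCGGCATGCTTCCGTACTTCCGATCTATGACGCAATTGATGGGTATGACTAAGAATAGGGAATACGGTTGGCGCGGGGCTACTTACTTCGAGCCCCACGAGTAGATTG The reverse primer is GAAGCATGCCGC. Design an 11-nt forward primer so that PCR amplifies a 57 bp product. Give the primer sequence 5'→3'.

The reverse primer's reverse complement GCGGCATGCTTC matches the template at positions 55–66, so the product ends at position 66.
A 57 bp product then starts at position 66 − 57 + 1 = 10.
The forward primer is identical to the top strand there: TCACAAAACGC.

5'-TCACAAAACGC-3'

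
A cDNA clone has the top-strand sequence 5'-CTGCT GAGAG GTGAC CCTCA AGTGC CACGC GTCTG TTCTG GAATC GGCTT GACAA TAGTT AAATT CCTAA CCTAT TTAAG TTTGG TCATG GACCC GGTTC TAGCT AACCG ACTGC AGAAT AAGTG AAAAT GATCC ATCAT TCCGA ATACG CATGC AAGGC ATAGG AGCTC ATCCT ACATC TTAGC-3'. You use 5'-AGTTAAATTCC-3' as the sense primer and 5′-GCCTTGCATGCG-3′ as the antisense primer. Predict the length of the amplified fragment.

The forward primer matches the template at positions 57–67.
Reverse complement of the reverse primer: CGCATGCAAGGC. This occurs on the top strand at positions 149–160.
The product runs from position 57 to position 160, so its length is 160 − 57 + 1 = 104 bp.

104 bp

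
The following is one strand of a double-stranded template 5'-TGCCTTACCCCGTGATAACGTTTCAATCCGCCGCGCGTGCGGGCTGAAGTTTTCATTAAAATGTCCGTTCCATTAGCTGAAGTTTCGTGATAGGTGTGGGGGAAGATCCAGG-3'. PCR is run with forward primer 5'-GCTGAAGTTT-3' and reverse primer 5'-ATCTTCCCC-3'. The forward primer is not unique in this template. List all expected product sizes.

The forward primer GCTGAAGTTT matches the top strand at positions 43–52, 76–85.
The reverse primer's reverse complement is GGGGAAGAT, matching at positions 99–107.
Each forward site pairs with the reverse site to give a product ending at position 107: sizes 65, 32 bp.

65 bp, 32 bp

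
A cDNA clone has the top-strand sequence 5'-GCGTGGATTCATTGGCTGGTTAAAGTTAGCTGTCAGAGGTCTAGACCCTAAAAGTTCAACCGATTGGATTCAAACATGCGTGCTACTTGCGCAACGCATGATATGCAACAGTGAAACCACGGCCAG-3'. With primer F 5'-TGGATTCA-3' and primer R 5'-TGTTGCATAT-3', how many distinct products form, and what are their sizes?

The forward primer TGGATTCA matches the top strand at positions 4–11, 65–72.
The reverse primer's reverse complement is ATATGCAACA, matching at positions 101–110.
Each forward site pairs with the reverse site to give a product ending at position 110: sizes 107, 46 bp.

Two products: 107 bp, 46 bp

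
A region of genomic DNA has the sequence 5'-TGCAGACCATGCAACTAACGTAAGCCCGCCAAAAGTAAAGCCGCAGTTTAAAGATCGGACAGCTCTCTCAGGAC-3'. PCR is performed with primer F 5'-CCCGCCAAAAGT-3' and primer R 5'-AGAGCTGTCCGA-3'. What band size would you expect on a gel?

Forward primer CCCGCCAAAAGT is found on the top strand at positions 25–36.
Taking the reverse complement of AGAGCTGTCCGA gives TCGGACAGCTCT, found at positions 55–66 on the template; the primer anneals here to the top strand with its 3' end pointing upstream.
The product runs from position 25 to position 66, so its length is 66 − 25 + 1 = 42 bp.

42 bp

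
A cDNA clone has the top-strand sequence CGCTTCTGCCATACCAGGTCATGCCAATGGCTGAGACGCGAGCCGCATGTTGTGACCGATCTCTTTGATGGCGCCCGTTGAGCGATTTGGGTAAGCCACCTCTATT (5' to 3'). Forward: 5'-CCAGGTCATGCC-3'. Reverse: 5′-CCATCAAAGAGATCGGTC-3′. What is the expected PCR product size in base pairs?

Forward primer CCAGGTCATGCC is found on the top strand at positions 14–25.
Reverse complement of the reverse primer: GACCGATCTCTTTGATGG. This occurs on the top strand at positions 54–71.
Amplicon spans positions 14–71: 58 bp.

58 bp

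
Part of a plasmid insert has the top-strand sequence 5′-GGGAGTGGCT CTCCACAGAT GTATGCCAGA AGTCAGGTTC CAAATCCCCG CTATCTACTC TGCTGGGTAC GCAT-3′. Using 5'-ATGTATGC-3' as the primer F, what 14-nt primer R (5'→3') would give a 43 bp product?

5'-AGAGTAGATAGCGG-3'

The forward primer binds at positions 19–26, so a 43 bp product ends at position 19 + 43 − 1 = 61.
The reverse primer anneals to the top strand over positions 48–61, i.e. to CCGCTATCTACTCT.
Its sequence written 5'→3' is the reverse complement: AGAGTAGATAGCGG.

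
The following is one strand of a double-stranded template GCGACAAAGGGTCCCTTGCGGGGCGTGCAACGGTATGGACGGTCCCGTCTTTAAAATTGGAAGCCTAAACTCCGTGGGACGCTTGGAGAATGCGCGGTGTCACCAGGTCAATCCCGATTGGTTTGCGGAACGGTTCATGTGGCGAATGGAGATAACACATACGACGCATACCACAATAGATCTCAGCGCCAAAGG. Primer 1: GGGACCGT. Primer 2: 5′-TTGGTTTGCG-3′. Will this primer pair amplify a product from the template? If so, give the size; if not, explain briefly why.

No product — the primers' 3' ends point away from each other.

Primer 1 (GGGACCGT) has reverse complement ACGGTCCC, which matches the top strand at positions 39–46; primer 1 anneals to the top strand there with its 3' end pointing upstream toward position 39.
Primer 2 (TTGGTTTGCG) matches the top strand directly at positions 118–127; it anneals to the bottom strand with its 3' end pointing downstream toward position 127.
The 3' ends diverge (primer 1 extends toward position 1, primer 2 toward position 195), so the primers never converge on a shared product.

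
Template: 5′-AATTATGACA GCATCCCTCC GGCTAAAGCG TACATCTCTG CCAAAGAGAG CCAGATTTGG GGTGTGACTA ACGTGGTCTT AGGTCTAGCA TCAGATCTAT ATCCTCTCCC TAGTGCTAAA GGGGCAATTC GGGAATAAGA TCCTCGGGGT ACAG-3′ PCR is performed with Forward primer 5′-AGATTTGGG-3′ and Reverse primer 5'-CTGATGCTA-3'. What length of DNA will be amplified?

Scanning the template, AGATTTGGG occurs at positions 53–61; this primer anneals to the bottom strand there with its 3' end pointing downstream.
The reverse primer's reverse complement is TAGCATCAG, which matches the template at positions 86–94.
The product runs from position 53 to position 94, so its length is 94 − 53 + 1 = 42 bp.

42 bp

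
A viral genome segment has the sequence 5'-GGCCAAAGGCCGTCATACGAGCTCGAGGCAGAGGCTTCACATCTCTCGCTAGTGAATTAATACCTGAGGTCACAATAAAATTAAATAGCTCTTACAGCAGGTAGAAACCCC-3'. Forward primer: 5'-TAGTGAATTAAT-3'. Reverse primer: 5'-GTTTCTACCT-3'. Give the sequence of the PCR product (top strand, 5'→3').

5'-TAGTGAATTAATACCTGAGGTCACAATAAAATTAAATAGCTCTTACAGCAGGTAGAAAC-3'

Forward primer TAGTGAATTAAT is found on the top strand at positions 50–61.
Taking the reverse complement of GTTTCTACCT gives AGGTAGAAAC, found at positions 99–108 on the template; the primer anneals here to the top strand with its 3' end pointing upstream.
The product is the template from position 50 through 108 (59 bp).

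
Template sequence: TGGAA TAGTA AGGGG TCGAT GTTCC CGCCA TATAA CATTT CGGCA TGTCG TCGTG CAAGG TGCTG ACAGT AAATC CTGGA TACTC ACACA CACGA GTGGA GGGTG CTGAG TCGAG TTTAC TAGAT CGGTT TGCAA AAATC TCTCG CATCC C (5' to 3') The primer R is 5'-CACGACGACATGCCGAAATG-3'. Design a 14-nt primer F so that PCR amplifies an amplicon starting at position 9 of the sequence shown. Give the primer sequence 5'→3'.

5'-TAAGGGGTCGATGT-3'

The reverse primer's reverse complement CATTTCGGCATGTCGTCGTG matches the template at positions 36–55; the product starts at position 9.
The forward primer is identical to the top strand over positions 9–22: TAAGGGGTCGATGT.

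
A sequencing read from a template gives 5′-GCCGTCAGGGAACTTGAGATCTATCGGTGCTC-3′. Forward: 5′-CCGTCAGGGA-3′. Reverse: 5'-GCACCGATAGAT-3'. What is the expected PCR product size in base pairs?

29 bp

The forward primer matches the template at positions 2–11.
Reverse complement of the reverse primer: ATCTATCGGTGC. This occurs on the top strand at positions 19–30.
The product runs from position 2 to position 30, so its length is 30 − 2 + 1 = 29 bp.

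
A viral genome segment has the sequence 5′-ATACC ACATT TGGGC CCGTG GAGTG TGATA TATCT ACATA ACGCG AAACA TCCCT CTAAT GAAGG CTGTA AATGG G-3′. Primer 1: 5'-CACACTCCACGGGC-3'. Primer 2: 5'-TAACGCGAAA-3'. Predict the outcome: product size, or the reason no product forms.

No product — the primers' 3' ends point away from each other.

Primer 1 (CACACTCCACGGGC) has reverse complement GCCCGTGGAGTGTG, which matches the top strand at positions 14–27; primer 1 anneals to the top strand there with its 3' end pointing upstream toward position 14.
Primer 2 (TAACGCGAAA) matches the top strand directly at positions 39–48; it anneals to the bottom strand with its 3' end pointing downstream toward position 48.
The 3' ends diverge (primer 1 extends toward position 1, primer 2 toward position 76), so the primers never converge on a shared product.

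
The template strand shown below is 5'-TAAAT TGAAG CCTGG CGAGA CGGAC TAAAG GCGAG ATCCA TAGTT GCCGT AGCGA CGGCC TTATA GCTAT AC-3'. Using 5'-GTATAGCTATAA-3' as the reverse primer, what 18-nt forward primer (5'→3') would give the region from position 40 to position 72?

5'-ATAGTTGCCGTAGCGACG-3'

The reverse primer's reverse complement TTATAGCTATAC matches the template at positions 61–72; the product starts at position 40.
The forward primer is identical to the top strand over positions 40–57: ATAGTTGCCGTAGCGACG.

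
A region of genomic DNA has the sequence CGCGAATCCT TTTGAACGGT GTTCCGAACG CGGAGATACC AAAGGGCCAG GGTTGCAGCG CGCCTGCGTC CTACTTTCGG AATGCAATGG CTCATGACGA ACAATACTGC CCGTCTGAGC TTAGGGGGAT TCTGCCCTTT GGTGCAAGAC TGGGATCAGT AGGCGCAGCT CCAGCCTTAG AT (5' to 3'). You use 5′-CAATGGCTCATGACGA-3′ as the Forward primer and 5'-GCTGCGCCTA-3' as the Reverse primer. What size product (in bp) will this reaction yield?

Scanning the template, CAATGGCTCATGACGA occurs at positions 85–100; this primer anneals to the bottom strand there with its 3' end pointing downstream.
Reverse complement of the reverse primer: TAGGCGCAGC. This occurs on the top strand at positions 160–169.
Product length = (reverse-primer end) − (forward-primer start) + 1 = 169 − 85 + 1 = 85 bp.

85 bp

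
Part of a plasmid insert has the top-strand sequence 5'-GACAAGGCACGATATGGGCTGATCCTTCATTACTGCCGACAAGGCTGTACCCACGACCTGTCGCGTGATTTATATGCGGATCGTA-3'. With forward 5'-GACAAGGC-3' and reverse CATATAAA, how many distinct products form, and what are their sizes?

Two products: 76 bp, 39 bp

The forward primer GACAAGGC matches the top strand at positions 1–8, 38–45.
The reverse primer's reverse complement is TTTATATG, matching at positions 69–76.
Each forward site pairs with the reverse site to give a product ending at position 76: sizes 76, 39 bp.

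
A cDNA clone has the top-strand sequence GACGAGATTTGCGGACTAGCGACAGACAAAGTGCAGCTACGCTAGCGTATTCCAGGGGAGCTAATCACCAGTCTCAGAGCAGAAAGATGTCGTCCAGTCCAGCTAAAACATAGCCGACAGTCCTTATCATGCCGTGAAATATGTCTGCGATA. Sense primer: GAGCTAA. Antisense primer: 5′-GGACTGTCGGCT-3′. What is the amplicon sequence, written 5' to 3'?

Scanning the template, GAGCTAA occurs at positions 58–64; this primer anneals to the bottom strand there with its 3' end pointing downstream.
The reverse primer's reverse complement is AGCCGACAGTCC, which matches the template at positions 112–123.
The product is the template from position 58 through 123 (66 bp).

5'-GAGCTAATCACCAGTCTCAGAGCAGAAAGATGTCGTCCAGTCCAGCTAAAACATAGCCGACAGTCC-3'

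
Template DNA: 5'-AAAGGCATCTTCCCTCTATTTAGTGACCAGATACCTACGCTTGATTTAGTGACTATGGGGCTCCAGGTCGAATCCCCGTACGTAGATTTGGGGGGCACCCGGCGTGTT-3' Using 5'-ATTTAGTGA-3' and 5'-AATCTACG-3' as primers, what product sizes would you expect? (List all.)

71 bp, 45 bp

The forward primer ATTTAGTGA matches the top strand at positions 18–26, 44–52.
The reverse primer's reverse complement is CGTAGATT, matching at positions 81–88.
Each forward site pairs with the reverse site to give a product ending at position 88: sizes 71, 45 bp.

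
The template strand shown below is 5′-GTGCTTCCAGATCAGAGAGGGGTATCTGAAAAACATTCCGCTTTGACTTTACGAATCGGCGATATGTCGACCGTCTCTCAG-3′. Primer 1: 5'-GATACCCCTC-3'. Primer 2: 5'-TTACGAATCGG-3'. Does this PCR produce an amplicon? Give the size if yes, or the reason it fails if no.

Primer 1 (GATACCCCTC) has reverse complement GAGGGGTATC, which matches the top strand at positions 17–26; primer 1 anneals to the top strand there with its 3' end pointing upstream toward position 17.
Primer 2 (TTACGAATCGG) matches the top strand directly at positions 49–59; it anneals to the bottom strand with its 3' end pointing downstream toward position 59.
The 3' ends diverge (primer 1 extends toward position 1, primer 2 toward position 81), so the primers never converge on a shared product.

No product — the primers' 3' ends point away from each other.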